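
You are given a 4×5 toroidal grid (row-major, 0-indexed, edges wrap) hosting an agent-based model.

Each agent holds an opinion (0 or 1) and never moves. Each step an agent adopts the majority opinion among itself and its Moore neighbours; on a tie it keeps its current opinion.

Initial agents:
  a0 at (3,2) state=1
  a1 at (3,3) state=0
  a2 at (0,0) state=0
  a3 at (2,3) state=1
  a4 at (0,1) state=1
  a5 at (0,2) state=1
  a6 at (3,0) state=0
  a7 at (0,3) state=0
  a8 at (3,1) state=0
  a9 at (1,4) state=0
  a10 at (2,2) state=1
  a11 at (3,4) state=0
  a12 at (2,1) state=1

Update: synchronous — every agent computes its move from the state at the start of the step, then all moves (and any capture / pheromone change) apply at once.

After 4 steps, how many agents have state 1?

t=1: a0@(3,2):1 a1@(3,3):1 a2@(0,0):0 a3@(2,3):1 a4@(0,1):1 a5@(0,2):1 a6@(3,0):0 a7@(0,3):0 a8@(3,1):1 a9@(1,4):0 a10@(2,2):1 a11@(3,4):0 a12@(2,1):1
t=2: (unchanged — steady state)

8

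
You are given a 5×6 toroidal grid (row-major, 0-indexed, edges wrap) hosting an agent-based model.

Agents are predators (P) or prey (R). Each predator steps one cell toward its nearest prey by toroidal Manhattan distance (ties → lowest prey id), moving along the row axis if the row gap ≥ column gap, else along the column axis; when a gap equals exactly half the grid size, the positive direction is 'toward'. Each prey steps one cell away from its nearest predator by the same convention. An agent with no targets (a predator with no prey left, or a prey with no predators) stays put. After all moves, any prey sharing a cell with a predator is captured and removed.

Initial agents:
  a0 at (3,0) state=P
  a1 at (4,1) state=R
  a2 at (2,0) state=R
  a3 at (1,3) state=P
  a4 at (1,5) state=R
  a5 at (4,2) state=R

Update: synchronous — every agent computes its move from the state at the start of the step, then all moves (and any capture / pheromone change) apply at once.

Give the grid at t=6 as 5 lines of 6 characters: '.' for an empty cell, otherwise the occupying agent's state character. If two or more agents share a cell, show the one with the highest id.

t=1: a0@(2,0):P a1@(0,1):R a2@(1,0):R a3@(1,4):P a4@(1,0):R a5@(4,3):R
t=2: a0@(1,0):P a1@(4,1):R a2@(0,0):R a3@(1,5):P a4@(0,0):R a5@(3,3):R
t=3: a0@(0,0):P a1@(3,1):R a2@(4,0):R a3@(0,5):P a4@(4,0):R a5@(4,3):R
t=4: a0@(4,0):P a1@(2,1):R a2@(3,0):R a3@(4,5):P a4@(3,0):R a5@(4,2):R
t=5: a0@(3,0):P a1@(1,1):R a2@(2,0):R a3@(3,5):P a4@(2,0):R a5@(4,3):R
t=6: a0@(2,0):P a1@(0,1):R a2@(1,0):R a3@(2,5):P a4@(1,0):R a5@(4,2):R

.R....
R.....
P....P
......
..R...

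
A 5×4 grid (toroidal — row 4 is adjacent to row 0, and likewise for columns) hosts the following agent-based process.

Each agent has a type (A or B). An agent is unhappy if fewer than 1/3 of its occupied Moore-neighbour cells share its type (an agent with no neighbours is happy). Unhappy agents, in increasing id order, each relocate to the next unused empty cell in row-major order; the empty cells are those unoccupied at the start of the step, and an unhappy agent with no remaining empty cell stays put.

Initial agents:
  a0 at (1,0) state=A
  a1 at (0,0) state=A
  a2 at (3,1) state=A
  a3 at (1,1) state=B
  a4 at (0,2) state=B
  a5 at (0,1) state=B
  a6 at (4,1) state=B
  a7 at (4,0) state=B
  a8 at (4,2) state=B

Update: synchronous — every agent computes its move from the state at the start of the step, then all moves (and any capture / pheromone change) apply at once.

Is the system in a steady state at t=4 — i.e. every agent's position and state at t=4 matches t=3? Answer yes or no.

yes

t=1: a0@(1,0):A a1@(0,3):A a2@(1,2):A a3@(1,1):B a4@(0,2):B a5@(0,1):B a6@(4,1):B a7@(4,0):B a8@(4,2):B
t=2: a0@(1,0):A a1@(0,3):A a2@(0,0):A a3@(1,1):B a4@(0,2):B a5@(0,1):B a6@(4,1):B a7@(4,0):B a8@(4,2):B
t=3: (unchanged — steady state)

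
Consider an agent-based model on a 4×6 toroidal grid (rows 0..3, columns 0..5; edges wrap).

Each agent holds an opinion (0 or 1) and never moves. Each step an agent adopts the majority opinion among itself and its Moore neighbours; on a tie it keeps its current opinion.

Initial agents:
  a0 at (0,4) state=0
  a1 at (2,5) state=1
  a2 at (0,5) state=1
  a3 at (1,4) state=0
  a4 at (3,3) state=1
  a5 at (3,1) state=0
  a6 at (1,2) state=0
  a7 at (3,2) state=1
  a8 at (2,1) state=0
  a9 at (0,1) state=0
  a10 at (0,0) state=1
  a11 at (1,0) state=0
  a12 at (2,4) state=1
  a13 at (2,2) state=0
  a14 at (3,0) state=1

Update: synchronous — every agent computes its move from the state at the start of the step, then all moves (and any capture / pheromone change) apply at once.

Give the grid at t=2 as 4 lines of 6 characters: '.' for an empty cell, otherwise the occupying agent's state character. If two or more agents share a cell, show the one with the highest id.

10..11
0.0.1.
.00.11
1000..

t=1: a0@(0,4):0 a1@(2,5):1 a2@(0,5):1 a3@(1,4):1 a4@(3,3):1 a5@(3,1):0 a6@(1,2):0 a7@(3,2):0 a8@(2,1):0 a9@(0,1):0 a10@(0,0):1 a11@(1,0):0 a12@(2,4):1 a13@(2,2):0 a14@(3,0):1
t=2: a0@(0,4):1 a1@(2,5):1 a2@(0,5):1 a3@(1,4):1 a4@(3,3):0 a5@(3,1):0 a6@(1,2):0 a7@(3,2):0 a8@(2,1):0 a9@(0,1):0 a10@(0,0):1 a11@(1,0):0 a12@(2,4):1 a13@(2,2):0 a14@(3,0):1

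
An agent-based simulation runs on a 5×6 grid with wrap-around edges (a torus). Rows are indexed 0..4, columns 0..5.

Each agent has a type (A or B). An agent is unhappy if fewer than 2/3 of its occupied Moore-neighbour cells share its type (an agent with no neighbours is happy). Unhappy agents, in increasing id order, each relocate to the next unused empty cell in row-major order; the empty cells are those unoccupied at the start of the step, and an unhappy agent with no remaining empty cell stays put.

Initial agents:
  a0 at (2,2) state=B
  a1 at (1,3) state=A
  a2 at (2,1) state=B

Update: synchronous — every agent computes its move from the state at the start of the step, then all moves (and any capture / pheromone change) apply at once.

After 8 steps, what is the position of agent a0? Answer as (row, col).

t=1: a0@(0,0):B a1@(0,1):A a2@(2,1):B
t=2: a0@(0,2):B a1@(0,3):A a2@(2,1):B
t=3: a0@(0,0):B a1@(0,1):A a2@(2,1):B
t=4: a0@(0,2):B a1@(0,3):A a2@(2,1):B
t=5: a0@(0,0):B a1@(0,1):A a2@(2,1):B
t=6: a0@(0,2):B a1@(0,3):A a2@(2,1):B
t=7: a0@(0,0):B a1@(0,1):A a2@(2,1):B
t=8: a0@(0,2):B a1@(0,3):A a2@(2,1):B

(0, 2)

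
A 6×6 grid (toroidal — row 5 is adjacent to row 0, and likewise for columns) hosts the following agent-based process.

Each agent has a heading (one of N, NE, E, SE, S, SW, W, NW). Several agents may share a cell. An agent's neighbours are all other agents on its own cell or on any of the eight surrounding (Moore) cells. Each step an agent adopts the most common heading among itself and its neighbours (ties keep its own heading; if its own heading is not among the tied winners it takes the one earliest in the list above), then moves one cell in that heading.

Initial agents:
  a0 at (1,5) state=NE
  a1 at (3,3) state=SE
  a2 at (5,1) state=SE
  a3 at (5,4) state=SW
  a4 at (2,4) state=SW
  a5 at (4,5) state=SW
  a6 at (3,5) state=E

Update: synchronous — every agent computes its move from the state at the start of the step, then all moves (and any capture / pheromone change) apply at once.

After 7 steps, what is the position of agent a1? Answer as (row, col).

t=1: a0@(0,0):NE a1@(4,4):SE a2@(0,2):SE a3@(0,3):SW a4@(3,3):SW a5@(5,4):SW a6@(4,4):SW
t=2: a0@(5,1):NE a1@(5,3):SW a2@(1,3):SE a3@(1,2):SW a4@(4,2):SW a5@(0,3):SW a6@(5,3):SW
t=3: a0@(4,2):NE a1@(0,2):SW a2@(2,2):SW a3@(2,1):SW a4@(5,1):SW a5@(1,2):SW a6@(0,2):SW
t=4: a0@(3,3):NE a1@(1,1):SW a2@(3,1):SW a3@(3,0):SW a4@(0,0):SW a5@(2,1):SW a6@(1,1):SW
t=5: a0@(2,4):NE a1@(2,0):SW a2@(4,0):SW a3@(4,5):SW a4@(1,5):SW a5@(3,0):SW a6@(2,0):SW
t=6: a0@(1,5):NE a1@(3,5):SW a2@(5,5):SW a3@(5,4):SW a4@(2,4):SW a5@(4,5):SW a6@(3,5):SW
t=7: a0@(0,0):NE a1@(4,4):SW a2@(0,4):SW a3@(0,3):SW a4@(3,3):SW a5@(5,4):SW a6@(4,4):SW

(4, 4)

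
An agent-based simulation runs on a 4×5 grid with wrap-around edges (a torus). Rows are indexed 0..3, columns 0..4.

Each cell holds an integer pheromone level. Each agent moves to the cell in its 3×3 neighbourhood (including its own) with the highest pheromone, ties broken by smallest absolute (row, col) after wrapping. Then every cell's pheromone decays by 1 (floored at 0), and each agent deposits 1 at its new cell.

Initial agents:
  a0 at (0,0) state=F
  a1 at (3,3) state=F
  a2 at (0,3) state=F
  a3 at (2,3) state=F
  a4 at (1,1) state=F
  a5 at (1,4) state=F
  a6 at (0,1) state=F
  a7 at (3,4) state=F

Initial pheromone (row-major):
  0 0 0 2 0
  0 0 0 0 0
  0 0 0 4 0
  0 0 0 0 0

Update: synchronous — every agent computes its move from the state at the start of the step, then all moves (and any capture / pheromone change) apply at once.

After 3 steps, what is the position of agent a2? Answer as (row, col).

t=1: a0@(0,0) a1@(2,3) a2@(0,3) a3@(2,3) a4@(0,0) a5@(2,3) a6@(0,0) a7@(2,3) | pheromone: 3 0 0 2 0 / 0 0 0 0 0 / 0 0 0 7 0 / 0 0 0 0 0
t=2: a0@(0,0) a1@(2,3) a2@(0,3) a3@(2,3) a4@(0,0) a5@(2,3) a6@(0,0) a7@(2,3) | pheromone: 5 0 0 2 0 / 0 0 0 0 0 / 0 0 0 10 0 / 0 0 0 0 0
t=3: a0@(0,0) a1@(2,3) a2@(0,3) a3@(2,3) a4@(0,0) a5@(2,3) a6@(0,0) a7@(2,3) | pheromone: 7 0 0 2 0 / 0 0 0 0 0 / 0 0 0 13 0 / 0 0 0 0 0

(0, 3)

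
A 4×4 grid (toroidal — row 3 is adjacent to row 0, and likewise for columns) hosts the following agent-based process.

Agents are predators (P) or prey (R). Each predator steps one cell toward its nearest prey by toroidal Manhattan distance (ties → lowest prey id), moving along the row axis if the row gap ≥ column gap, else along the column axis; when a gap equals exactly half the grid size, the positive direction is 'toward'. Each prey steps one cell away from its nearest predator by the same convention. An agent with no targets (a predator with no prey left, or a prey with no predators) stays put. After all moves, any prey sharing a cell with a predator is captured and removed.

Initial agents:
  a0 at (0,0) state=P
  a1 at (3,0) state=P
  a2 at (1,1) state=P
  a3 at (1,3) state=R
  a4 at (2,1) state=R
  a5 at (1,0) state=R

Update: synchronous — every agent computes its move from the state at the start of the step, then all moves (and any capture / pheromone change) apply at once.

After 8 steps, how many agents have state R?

t=1: a0@(1,0):P a1@(2,0):P a2@(2,1):P a3@(2,3):R a4@(3,1):R
t=2: a0@(2,0):P a1@(2,3):P a2@(3,1):P a3@(2,2):R a4@(0,1):R
t=3: a0@(2,1):P a1@(2,2):P a2@(0,1):P a4@(1,1):R
t=4: a0@(1,1):P a1@(1,2):P a2@(1,1):P a4@(0,1):R
t=5: a0@(0,1):P a1@(0,2):P a2@(0,1):P a4@(3,1):R
t=6: a0@(3,1):P a1@(3,2):P a2@(3,1):P a4@(2,1):R
t=7: a0@(2,1):P a1@(2,2):P a2@(2,1):P a4@(1,1):R
t=8: a0@(1,1):P a1@(1,2):P a2@(1,1):P a4@(0,1):R

1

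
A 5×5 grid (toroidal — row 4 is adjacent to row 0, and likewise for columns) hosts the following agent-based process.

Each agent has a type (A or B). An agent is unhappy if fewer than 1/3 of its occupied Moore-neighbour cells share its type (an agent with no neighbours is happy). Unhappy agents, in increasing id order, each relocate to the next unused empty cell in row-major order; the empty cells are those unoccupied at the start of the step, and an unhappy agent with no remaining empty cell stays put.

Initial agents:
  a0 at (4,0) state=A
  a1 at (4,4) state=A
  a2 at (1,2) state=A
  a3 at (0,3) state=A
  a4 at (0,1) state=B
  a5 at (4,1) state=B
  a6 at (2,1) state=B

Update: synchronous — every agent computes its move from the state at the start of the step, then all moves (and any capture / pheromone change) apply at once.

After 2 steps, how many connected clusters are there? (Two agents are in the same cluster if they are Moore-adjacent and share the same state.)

2

t=1: a0@(4,0):A a1@(4,4):A a2@(1,2):A a3@(0,3):A a4@(0,1):B a5@(4,1):B a6@(0,0):B
t=2: a0@(0,2):A a1@(4,4):A a2@(1,2):A a3@(0,3):A a4@(0,1):B a5@(4,1):B a6@(0,0):B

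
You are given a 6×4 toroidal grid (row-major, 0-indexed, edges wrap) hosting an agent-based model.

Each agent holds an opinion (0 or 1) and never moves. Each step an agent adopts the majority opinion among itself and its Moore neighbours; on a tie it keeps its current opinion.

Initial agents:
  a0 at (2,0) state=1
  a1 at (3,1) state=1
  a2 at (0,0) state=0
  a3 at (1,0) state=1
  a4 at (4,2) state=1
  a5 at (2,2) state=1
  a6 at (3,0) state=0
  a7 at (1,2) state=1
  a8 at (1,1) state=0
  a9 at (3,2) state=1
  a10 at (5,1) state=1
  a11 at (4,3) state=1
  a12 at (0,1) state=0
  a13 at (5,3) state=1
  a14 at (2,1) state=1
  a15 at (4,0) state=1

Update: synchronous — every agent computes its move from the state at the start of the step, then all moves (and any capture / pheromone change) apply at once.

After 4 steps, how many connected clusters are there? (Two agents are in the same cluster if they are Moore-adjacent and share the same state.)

t=1: a0@(2,0):1 a1@(3,1):1 a2@(0,0):0 a3@(1,0):1 a4@(4,2):1 a5@(2,2):1 a6@(3,0):1 a7@(1,2):1 a8@(1,1):1 a9@(3,2):1 a10@(5,1):1 a11@(4,3):1 a12@(0,1):0 a13@(5,3):1 a14@(2,1):1 a15@(4,0):1
t=2: a0@(2,0):1 a1@(3,1):1 a2@(0,0):1 a3@(1,0):1 a4@(4,2):1 a5@(2,2):1 a6@(3,0):1 a7@(1,2):1 a8@(1,1):1 a9@(3,2):1 a10@(5,1):1 a11@(4,3):1 a12@(0,1):1 a13@(5,3):1 a14@(2,1):1 a15@(4,0):1
t=3: (unchanged — steady state)

1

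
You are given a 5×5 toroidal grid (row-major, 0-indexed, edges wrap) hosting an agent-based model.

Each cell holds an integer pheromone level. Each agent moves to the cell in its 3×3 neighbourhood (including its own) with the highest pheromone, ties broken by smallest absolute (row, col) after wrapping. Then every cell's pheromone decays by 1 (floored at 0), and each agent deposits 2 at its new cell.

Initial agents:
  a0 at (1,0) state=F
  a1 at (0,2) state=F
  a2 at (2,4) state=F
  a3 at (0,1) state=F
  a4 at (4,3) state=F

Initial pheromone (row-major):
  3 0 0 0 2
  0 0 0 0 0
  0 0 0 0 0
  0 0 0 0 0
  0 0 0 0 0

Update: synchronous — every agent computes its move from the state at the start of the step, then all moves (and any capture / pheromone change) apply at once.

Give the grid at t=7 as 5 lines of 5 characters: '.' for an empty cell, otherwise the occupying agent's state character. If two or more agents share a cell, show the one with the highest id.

F....
.....
.....
.....
.....

t=1: a0@(0,0) a1@(0,1) a2@(1,0) a3@(0,0) a4@(0,4) | pheromone: 6 2 0 0 3 / 2 0 0 0 0 / 0 0 0 0 0 / 0 0 0 0 0 / 0 0 0 0 0
t=2: a0@(0,0) a1@(0,0) a2@(0,0) a3@(0,0) a4@(0,0) | pheromone: 15 1 0 0 2 / 1 0 0 0 0 / 0 0 0 0 0 / 0 0 0 0 0 / 0 0 0 0 0
t=3: a0@(0,0) a1@(0,0) a2@(0,0) a3@(0,0) a4@(0,0) | pheromone: 24 0 0 0 1 / 0 0 0 0 0 / 0 0 0 0 0 / 0 0 0 0 0 / 0 0 0 0 0
t=4: a0@(0,0) a1@(0,0) a2@(0,0) a3@(0,0) a4@(0,0) | pheromone: 33 0 0 0 0 / 0 0 0 0 0 / 0 0 0 0 0 / 0 0 0 0 0 / 0 0 0 0 0
t=5: a0@(0,0) a1@(0,0) a2@(0,0) a3@(0,0) a4@(0,0) | pheromone: 42 0 0 0 0 / 0 0 0 0 0 / 0 0 0 0 0 / 0 0 0 0 0 / 0 0 0 0 0
t=6: a0@(0,0) a1@(0,0) a2@(0,0) a3@(0,0) a4@(0,0) | pheromone: 51 0 0 0 0 / 0 0 0 0 0 / 0 0 0 0 0 / 0 0 0 0 0 / 0 0 0 0 0
t=7: a0@(0,0) a1@(0,0) a2@(0,0) a3@(0,0) a4@(0,0) | pheromone: 60 0 0 0 0 / 0 0 0 0 0 / 0 0 0 0 0 / 0 0 0 0 0 / 0 0 0 0 0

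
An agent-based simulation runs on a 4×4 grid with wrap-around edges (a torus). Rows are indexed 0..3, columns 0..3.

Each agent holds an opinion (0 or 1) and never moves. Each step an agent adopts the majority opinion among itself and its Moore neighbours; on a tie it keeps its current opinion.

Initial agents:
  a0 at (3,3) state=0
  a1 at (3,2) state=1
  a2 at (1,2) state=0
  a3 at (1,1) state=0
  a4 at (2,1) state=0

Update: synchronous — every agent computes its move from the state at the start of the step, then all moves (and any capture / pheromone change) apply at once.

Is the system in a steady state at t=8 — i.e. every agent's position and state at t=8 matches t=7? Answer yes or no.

t=1: a0@(3,3):0 a1@(3,2):0 a2@(1,2):0 a3@(1,1):0 a4@(2,1):0
t=2: (unchanged — steady state)

yes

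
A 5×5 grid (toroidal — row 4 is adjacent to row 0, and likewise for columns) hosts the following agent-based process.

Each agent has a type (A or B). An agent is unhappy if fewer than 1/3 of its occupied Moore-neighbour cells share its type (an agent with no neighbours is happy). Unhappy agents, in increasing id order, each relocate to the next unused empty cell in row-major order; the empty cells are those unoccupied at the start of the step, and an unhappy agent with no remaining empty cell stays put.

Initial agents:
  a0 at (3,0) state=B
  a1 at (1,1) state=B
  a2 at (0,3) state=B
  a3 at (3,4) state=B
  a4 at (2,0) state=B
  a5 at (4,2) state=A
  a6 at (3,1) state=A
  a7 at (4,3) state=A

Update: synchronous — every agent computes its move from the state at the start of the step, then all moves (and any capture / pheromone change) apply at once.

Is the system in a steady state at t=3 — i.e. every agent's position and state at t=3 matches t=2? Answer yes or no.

yes

t=1: a0@(3,0):B a1@(1,1):B a2@(0,0):B a3@(3,4):B a4@(2,0):B a5@(4,2):A a6@(3,1):A a7@(4,3):A
t=2: (unchanged — steady state)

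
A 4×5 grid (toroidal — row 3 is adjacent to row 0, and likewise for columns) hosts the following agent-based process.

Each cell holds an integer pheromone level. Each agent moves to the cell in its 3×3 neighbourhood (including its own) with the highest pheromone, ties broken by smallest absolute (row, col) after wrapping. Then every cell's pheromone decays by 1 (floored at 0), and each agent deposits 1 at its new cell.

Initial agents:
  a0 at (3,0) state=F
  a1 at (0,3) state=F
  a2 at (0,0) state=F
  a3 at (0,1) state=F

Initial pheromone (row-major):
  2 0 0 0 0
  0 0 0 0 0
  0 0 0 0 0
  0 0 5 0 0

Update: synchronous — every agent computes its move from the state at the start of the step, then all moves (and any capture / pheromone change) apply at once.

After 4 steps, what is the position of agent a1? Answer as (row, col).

t=1: a0@(0,0) a1@(3,2) a2@(0,0) a3@(3,2) | pheromone: 3 0 0 0 0 / 0 0 0 0 0 / 0 0 0 0 0 / 0 0 6 0 0
t=2: a0@(0,0) a1@(3,2) a2@(0,0) a3@(3,2) | pheromone: 4 0 0 0 0 / 0 0 0 0 0 / 0 0 0 0 0 / 0 0 7 0 0
t=3: a0@(0,0) a1@(3,2) a2@(0,0) a3@(3,2) | pheromone: 5 0 0 0 0 / 0 0 0 0 0 / 0 0 0 0 0 / 0 0 8 0 0
t=4: a0@(0,0) a1@(3,2) a2@(0,0) a3@(3,2) | pheromone: 6 0 0 0 0 / 0 0 0 0 0 / 0 0 0 0 0 / 0 0 9 0 0

(3, 2)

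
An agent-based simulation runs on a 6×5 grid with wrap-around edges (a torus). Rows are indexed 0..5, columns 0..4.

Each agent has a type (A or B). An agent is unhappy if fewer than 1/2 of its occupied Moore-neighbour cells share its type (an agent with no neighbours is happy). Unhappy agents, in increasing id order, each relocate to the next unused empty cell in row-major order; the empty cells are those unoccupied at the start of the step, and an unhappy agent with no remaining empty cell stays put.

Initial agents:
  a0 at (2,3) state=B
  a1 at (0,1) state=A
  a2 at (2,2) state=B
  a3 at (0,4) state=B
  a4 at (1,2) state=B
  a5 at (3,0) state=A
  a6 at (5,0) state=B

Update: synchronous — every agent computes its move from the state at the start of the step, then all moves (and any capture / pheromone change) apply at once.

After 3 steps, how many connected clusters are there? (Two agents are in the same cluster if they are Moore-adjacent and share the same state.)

t=1: a0@(2,3):B a1@(0,0):A a2@(2,2):B a3@(0,4):B a4@(1,2):B a5@(3,0):A a6@(5,0):B
t=2: a0@(2,3):B a1@(0,1):A a2@(2,2):B a3@(0,4):B a4@(1,2):B a5@(3,0):A a6@(5,0):B
t=3: a0@(2,3):B a1@(0,0):A a2@(2,2):B a3@(0,4):B a4@(1,2):B a5@(3,0):A a6@(5,0):B

4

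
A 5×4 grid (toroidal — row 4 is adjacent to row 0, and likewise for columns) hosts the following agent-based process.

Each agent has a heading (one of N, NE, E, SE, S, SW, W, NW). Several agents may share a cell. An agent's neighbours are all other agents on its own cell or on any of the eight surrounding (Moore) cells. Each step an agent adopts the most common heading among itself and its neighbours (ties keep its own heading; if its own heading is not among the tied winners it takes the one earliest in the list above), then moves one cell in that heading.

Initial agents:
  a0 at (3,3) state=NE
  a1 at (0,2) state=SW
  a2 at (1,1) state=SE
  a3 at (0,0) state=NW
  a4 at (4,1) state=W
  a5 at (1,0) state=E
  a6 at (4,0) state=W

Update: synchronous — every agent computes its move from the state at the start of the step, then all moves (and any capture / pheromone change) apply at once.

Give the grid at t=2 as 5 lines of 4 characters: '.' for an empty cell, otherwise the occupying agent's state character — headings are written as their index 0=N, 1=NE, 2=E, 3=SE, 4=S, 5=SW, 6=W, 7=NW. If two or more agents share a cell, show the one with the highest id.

..6.
.12.
5...
...3
..66

t=1: a0@(2,0):NE a1@(1,1):SW a2@(2,2):SE a3@(0,3):W a4@(4,0):W a5@(1,1):E a6@(4,3):W
t=2: a0@(1,1):NE a1@(2,0):SW a2@(3,3):SE a3@(0,2):W a4@(4,3):W a5@(1,2):E a6@(4,2):W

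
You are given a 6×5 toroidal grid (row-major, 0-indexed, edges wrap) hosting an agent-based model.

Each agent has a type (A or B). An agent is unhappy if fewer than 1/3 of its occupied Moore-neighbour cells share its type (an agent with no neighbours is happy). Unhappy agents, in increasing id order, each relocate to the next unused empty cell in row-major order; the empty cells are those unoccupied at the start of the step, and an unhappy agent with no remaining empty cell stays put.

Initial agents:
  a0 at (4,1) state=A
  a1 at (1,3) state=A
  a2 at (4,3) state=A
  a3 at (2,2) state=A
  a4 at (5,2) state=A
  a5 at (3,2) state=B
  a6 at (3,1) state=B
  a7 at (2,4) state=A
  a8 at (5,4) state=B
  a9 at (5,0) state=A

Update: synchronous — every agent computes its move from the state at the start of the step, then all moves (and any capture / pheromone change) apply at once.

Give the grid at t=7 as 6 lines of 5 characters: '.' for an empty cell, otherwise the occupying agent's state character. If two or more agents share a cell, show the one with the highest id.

BBB..
...A.
..A.A
.....
.A.A.
A.A..

t=1: a0@(4,1):A a1@(1,3):A a2@(4,3):A a3@(2,2):A a4@(5,2):A a5@(0,0):B a6@(3,1):B a7@(2,4):A a8@(0,1):B a9@(5,0):A
t=2: a0@(4,1):A a1@(1,3):A a2@(4,3):A a3@(2,2):A a4@(5,2):A a5@(0,0):B a6@(0,2):B a7@(2,4):A a8@(0,1):B a9@(5,0):A
t=3: (unchanged — steady state)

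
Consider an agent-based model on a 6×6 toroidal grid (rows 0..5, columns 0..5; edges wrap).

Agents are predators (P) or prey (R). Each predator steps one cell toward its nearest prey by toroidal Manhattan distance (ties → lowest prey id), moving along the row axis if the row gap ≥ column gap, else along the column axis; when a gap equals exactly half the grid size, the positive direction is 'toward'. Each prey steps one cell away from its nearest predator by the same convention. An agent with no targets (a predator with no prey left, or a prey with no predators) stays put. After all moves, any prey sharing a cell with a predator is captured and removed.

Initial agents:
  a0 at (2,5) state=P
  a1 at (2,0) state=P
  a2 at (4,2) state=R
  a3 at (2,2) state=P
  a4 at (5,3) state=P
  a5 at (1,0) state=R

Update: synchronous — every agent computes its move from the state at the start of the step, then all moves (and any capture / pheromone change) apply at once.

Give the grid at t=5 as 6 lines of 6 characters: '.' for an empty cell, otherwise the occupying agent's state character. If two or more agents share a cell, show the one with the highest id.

......
....P.
R.....
P....P
.P....
......

t=1: a0@(1,5):P a1@(1,0):P a2@(5,2):R a3@(3,2):P a4@(4,3):P a5@(0,0):R
t=2: a0@(0,5):P a1@(0,0):P a2@(0,2):R a3@(4,2):P a4@(5,3):P a5@(5,0):R
t=3: a0@(5,5):P a1@(5,0):P a3@(5,2):P a4@(0,3):P a5@(4,0):R
t=4: a0@(4,5):P a1@(4,0):P a3@(5,1):P a4@(0,4):P a5@(3,0):R
t=5: a0@(3,5):P a1@(3,0):P a3@(4,1):P a4@(1,4):P a5@(2,0):R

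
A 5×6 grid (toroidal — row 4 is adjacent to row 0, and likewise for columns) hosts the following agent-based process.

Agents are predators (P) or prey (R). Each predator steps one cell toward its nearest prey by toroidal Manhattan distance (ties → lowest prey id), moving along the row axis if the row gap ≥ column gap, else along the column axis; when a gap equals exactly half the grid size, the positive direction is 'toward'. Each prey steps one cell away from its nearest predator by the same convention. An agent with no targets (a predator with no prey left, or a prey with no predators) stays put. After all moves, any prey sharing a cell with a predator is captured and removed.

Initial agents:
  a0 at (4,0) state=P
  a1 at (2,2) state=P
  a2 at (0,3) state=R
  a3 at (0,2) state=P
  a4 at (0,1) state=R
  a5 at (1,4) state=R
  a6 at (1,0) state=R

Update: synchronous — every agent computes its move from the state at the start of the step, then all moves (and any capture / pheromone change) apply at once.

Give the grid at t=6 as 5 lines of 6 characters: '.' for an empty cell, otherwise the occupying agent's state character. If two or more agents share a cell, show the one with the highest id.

R.....
.....R
......
......
....PP

t=1: a0@(0,0):P a1@(1,2):P a2@(0,4):R a3@(0,3):P a5@(1,5):R a6@(2,0):R
t=2: a0@(0,5):P a1@(1,3):P a3@(0,4):P a5@(2,5):R a6@(3,0):R
t=3: a0@(1,5):P a1@(1,4):P a3@(1,4):P a5@(3,5):R a6@(2,0):R
t=4: a0@(2,5):P a1@(2,4):P a3@(2,4):P a5@(4,5):R a6@(3,0):R
t=5: a0@(3,5):P a1@(3,4):P a3@(3,4):P a5@(0,5):R a6@(4,0):R
t=6: a0@(4,5):P a1@(4,4):P a3@(4,4):P a5@(1,5):R a6@(0,0):R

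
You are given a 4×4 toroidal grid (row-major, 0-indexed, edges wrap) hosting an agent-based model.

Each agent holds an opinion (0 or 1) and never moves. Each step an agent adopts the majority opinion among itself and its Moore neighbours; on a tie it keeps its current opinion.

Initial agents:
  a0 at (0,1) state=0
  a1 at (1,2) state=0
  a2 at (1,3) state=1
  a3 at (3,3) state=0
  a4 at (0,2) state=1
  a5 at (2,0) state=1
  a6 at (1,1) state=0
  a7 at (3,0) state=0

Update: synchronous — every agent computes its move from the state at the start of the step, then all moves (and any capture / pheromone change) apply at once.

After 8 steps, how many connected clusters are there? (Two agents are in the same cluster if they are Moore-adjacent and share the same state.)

t=1: a0@(0,1):0 a1@(1,2):0 a2@(1,3):1 a3@(3,3):0 a4@(0,2):0 a5@(2,0):0 a6@(1,1):0 a7@(3,0):0
t=2: a0@(0,1):0 a1@(1,2):0 a2@(1,3):0 a3@(3,3):0 a4@(0,2):0 a5@(2,0):0 a6@(1,1):0 a7@(3,0):0
t=3: (unchanged — steady state)

1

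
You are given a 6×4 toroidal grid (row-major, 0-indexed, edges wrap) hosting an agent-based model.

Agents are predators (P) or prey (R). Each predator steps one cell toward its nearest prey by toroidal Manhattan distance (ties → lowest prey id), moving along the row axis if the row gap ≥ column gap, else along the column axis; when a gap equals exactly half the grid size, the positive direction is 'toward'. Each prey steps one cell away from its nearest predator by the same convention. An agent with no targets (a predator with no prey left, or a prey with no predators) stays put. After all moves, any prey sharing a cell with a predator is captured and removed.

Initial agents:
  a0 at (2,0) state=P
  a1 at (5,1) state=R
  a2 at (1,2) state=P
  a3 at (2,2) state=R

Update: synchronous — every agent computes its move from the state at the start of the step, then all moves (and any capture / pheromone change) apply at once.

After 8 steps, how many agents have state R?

2

t=1: a0@(2,1):P a1@(4,1):R a2@(2,2):P a3@(3,2):R
t=2: a0@(3,1):P a1@(5,1):R a2@(3,2):P a3@(4,2):R
t=3: a0@(4,1):P a1@(0,1):R a2@(4,2):P a3@(5,2):R
t=4: a0@(5,1):P a1@(1,1):R a2@(5,2):P a3@(0,2):R
t=5: a0@(0,1):P a1@(2,1):R a2@(0,2):P a3@(1,2):R
t=6: a0@(1,1):P a1@(3,1):R a2@(1,2):P a3@(2,2):R
t=7: a0@(2,1):P a1@(4,1):R a2@(2,2):P a3@(3,2):R
t=8: a0@(3,1):P a1@(5,1):R a2@(3,2):P a3@(4,2):R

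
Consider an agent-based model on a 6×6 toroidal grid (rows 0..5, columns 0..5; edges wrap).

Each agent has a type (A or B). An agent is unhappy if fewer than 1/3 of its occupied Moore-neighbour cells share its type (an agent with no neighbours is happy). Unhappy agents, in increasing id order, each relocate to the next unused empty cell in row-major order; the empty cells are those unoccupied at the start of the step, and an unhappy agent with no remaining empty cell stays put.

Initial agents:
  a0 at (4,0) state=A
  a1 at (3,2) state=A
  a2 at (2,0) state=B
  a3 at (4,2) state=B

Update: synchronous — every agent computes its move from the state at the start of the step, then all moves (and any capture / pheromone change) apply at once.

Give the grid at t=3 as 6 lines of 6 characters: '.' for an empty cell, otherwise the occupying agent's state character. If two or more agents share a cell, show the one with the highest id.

AB....
......
B.....
......
A.....
......

t=1: a0@(4,0):A a1@(0,0):A a2@(2,0):B a3@(0,1):B
t=2: a0@(4,0):A a1@(0,2):A a2@(2,0):B a3@(0,3):B
t=3: a0@(4,0):A a1@(0,0):A a2@(2,0):B a3@(0,1):B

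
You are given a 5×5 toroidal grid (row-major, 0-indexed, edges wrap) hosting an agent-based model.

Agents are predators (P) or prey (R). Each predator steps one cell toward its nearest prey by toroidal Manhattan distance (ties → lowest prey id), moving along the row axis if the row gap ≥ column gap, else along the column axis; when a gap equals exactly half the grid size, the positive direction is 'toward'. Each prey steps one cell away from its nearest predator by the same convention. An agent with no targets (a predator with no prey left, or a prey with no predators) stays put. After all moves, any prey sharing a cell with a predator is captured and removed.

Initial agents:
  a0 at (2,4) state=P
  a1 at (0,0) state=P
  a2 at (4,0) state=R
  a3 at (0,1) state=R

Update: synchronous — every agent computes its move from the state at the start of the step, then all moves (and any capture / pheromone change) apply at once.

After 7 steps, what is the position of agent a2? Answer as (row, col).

t=1: a0@(3,4):P a1@(4,0):P a2@(3,0):R a3@(0,2):R
t=2: a0@(3,0):P a1@(3,0):P a2@(3,1):R a3@(0,3):R
t=3: a0@(3,1):P a1@(3,1):P a2@(3,2):R a3@(1,3):R
t=4: a0@(3,2):P a1@(3,2):P a2@(3,3):R a3@(0,3):R
t=5: a0@(3,3):P a1@(3,3):P a2@(3,4):R a3@(1,3):R
t=6: a0@(3,4):P a1@(3,4):P a2@(3,0):R a3@(0,3):R
t=7: a0@(3,0):P a1@(3,0):P a2@(3,1):R a3@(1,3):R

(3, 1)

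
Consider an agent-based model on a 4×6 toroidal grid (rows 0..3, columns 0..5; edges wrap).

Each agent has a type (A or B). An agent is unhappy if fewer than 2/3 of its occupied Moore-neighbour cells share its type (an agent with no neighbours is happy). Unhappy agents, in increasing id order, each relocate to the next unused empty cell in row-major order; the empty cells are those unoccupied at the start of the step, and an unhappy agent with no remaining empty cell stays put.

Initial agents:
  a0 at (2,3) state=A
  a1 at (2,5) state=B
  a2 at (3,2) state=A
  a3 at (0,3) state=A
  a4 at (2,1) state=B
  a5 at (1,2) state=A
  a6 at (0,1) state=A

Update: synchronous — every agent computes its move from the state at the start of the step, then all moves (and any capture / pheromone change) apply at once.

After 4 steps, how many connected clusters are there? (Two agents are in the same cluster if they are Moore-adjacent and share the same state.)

t=1: a0@(2,3):A a1@(2,5):B a2@(3,2):A a3@(0,3):A a4@(0,0):B a5@(1,2):A a6@(0,1):A
t=2: a0@(2,3):A a1@(2,5):B a2@(3,2):A a3@(0,3):A a4@(0,2):B a5@(1,2):A a6@(0,1):A
t=3: a0@(2,3):A a1@(2,5):B a2@(3,2):A a3@(0,3):A a4@(0,0):B a5@(1,2):A a6@(0,1):A
t=4: a0@(2,3):A a1@(2,5):B a2@(3,2):A a3@(0,3):A a4@(0,2):B a5@(1,2):A a6@(0,1):A

3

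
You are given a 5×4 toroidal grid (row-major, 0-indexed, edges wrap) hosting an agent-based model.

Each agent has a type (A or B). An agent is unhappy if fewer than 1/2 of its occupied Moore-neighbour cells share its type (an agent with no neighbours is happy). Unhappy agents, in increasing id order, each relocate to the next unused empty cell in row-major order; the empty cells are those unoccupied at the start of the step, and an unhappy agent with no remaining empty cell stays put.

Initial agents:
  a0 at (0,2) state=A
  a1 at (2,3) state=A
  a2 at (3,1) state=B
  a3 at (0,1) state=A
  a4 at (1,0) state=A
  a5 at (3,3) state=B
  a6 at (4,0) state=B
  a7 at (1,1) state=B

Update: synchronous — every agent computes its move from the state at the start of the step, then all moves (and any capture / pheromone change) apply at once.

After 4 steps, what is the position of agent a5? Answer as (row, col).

(3, 3)

t=1: a0@(0,2):A a1@(2,3):A a2@(3,1):B a3@(0,1):A a4@(1,0):A a5@(3,3):B a6@(4,0):B a7@(0,0):B
t=2: a0@(0,2):A a1@(2,3):A a2@(3,1):B a3@(0,1):A a4@(1,0):A a5@(3,3):B a6@(4,0):B a7@(0,3):B
t=3: a0@(0,2):A a1@(2,3):A a2@(3,1):B a3@(0,1):A a4@(1,0):A a5@(3,3):B a6@(4,0):B a7@(0,0):B
t=4: a0@(0,2):A a1@(2,3):A a2@(3,1):B a3@(0,1):A a4@(1,0):A a5@(3,3):B a6@(4,0):B a7@(0,3):B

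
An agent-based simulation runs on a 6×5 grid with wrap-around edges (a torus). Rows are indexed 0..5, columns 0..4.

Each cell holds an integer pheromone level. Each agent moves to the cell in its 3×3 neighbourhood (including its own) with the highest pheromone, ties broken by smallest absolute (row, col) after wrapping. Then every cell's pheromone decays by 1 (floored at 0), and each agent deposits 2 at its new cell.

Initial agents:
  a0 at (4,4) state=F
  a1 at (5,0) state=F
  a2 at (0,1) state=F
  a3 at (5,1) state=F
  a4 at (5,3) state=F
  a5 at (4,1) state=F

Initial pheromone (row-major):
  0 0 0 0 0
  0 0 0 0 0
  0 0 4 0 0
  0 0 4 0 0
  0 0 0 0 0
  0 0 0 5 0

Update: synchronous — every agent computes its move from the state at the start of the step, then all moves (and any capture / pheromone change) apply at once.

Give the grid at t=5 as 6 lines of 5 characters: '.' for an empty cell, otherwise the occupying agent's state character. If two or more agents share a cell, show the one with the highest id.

F....
.....
.....
..F..
.....
...F.

t=1: a0@(5,3) a1@(0,0) a2@(0,0) a3@(0,0) a4@(5,3) a5@(3,2) | pheromone: 6 0 0 0 0 / 0 0 0 0 0 / 0 0 3 0 0 / 0 0 5 0 0 / 0 0 0 0 0 / 0 0 0 8 0
t=2: a0@(5,3) a1@(0,0) a2@(0,0) a3@(0,0) a4@(5,3) a5@(3,2) | pheromone: 11 0 0 0 0 / 0 0 0 0 0 / 0 0 2 0 0 / 0 0 6 0 0 / 0 0 0 0 0 / 0 0 0 11 0
t=3: a0@(5,3) a1@(0,0) a2@(0,0) a3@(0,0) a4@(5,3) a5@(3,2) | pheromone: 16 0 0 0 0 / 0 0 0 0 0 / 0 0 1 0 0 / 0 0 7 0 0 / 0 0 0 0 0 / 0 0 0 14 0
t=4: a0@(5,3) a1@(0,0) a2@(0,0) a3@(0,0) a4@(5,3) a5@(3,2) | pheromone: 21 0 0 0 0 / 0 0 0 0 0 / 0 0 0 0 0 / 0 0 8 0 0 / 0 0 0 0 0 / 0 0 0 17 0
t=5: a0@(5,3) a1@(0,0) a2@(0,0) a3@(0,0) a4@(5,3) a5@(3,2) | pheromone: 26 0 0 0 0 / 0 0 0 0 0 / 0 0 0 0 0 / 0 0 9 0 0 / 0 0 0 0 0 / 0 0 0 20 0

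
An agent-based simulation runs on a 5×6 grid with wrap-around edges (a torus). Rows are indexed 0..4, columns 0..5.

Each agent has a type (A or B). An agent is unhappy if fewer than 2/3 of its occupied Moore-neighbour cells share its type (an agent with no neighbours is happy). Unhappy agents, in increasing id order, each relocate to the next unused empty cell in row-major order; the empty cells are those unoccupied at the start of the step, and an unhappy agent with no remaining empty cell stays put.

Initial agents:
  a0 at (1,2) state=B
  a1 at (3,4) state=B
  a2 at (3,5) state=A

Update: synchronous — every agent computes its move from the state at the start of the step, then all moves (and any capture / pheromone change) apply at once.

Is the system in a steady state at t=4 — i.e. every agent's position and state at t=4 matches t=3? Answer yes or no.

t=1: a0@(1,2):B a1@(0,0):B a2@(0,1):A
t=2: a0@(0,2):B a1@(0,3):B a2@(0,4):A
t=3: a0@(0,2):B a1@(0,0):B a2@(0,1):A
t=4: a0@(0,3):B a1@(0,4):B a2@(0,5):A

no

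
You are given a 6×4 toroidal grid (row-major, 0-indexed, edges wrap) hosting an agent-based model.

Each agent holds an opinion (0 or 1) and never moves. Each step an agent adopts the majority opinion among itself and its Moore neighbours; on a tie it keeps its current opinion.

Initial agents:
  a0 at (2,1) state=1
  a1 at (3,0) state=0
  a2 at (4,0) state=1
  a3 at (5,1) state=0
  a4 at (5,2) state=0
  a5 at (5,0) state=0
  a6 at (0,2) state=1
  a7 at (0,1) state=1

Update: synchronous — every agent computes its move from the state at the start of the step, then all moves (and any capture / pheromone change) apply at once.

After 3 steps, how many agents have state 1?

2

t=1: a0@(2,1):1 a1@(3,0):1 a2@(4,0):0 a3@(5,1):0 a4@(5,2):0 a5@(5,0):0 a6@(0,2):1 a7@(0,1):0
t=2: a0@(2,1):1 a1@(3,0):1 a2@(4,0):0 a3@(5,1):0 a4@(5,2):0 a5@(5,0):0 a6@(0,2):0 a7@(0,1):0
t=3: (unchanged — steady state)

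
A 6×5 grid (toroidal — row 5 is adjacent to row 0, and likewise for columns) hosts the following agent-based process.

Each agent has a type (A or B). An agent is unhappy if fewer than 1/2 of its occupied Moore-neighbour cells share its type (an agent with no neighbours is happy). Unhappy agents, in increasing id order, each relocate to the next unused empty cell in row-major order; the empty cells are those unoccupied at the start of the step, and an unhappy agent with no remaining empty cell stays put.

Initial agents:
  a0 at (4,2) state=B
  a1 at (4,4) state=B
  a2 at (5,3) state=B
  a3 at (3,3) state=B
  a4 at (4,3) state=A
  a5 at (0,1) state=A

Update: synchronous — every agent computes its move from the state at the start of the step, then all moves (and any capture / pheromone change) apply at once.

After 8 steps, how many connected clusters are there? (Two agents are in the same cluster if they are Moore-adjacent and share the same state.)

2

t=1: a0@(4,2):B a1@(4,4):B a2@(5,3):B a3@(3,3):B a4@(0,0):A a5@(0,1):A
t=2: (unchanged — steady state)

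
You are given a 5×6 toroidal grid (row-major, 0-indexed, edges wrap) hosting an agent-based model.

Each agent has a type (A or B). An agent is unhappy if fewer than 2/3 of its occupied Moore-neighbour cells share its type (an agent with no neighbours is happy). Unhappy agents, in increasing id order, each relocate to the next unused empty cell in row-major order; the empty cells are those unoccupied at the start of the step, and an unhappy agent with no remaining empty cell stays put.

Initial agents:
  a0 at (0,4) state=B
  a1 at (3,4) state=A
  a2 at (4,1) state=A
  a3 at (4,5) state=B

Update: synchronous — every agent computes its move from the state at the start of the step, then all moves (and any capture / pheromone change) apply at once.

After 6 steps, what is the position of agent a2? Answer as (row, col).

t=1: a0@(0,4):B a1@(0,0):A a2@(4,1):A a3@(0,1):B
t=2: a0@(0,4):B a1@(0,2):A a2@(0,3):A a3@(0,5):B
t=3: a0@(0,0):B a1@(0,2):A a2@(0,1):A a3@(0,5):B
t=4: a0@(0,3):B a1@(0,2):A a2@(0,4):A a3@(0,5):B
t=5: a0@(0,0):B a1@(0,1):A a2@(1,0):A a3@(1,1):B
t=6: a0@(0,2):B a1@(0,3):A a2@(0,4):A a3@(0,5):B

(0, 4)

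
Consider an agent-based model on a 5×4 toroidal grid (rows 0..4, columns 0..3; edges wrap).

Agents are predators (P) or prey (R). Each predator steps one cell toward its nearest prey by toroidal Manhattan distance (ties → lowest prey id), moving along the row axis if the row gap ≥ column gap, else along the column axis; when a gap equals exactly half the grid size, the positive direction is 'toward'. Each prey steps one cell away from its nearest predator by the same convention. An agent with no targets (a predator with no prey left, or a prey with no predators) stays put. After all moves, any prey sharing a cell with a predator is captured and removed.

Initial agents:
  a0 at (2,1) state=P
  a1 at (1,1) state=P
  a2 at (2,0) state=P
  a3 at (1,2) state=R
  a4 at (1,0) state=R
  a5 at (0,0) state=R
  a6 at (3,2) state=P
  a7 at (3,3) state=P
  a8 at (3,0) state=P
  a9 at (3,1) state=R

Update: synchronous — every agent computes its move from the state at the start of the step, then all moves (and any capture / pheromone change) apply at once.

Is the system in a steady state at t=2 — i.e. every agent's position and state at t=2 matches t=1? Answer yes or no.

t=1: a0@(3,1):P a1@(1,2):P a2@(1,0):P a3@(1,3):R a4@(1,3):R a5@(4,0):R a6@(3,1):P a7@(3,0):P a8@(3,1):P a9@(4,1):R
t=2: a0@(4,1):P a1@(1,3):P a2@(1,3):P a3@(1,0):R a4@(1,0):R a5@(0,0):R a6@(4,1):P a7@(4,0):P a8@(4,1):P a9@(0,1):R

no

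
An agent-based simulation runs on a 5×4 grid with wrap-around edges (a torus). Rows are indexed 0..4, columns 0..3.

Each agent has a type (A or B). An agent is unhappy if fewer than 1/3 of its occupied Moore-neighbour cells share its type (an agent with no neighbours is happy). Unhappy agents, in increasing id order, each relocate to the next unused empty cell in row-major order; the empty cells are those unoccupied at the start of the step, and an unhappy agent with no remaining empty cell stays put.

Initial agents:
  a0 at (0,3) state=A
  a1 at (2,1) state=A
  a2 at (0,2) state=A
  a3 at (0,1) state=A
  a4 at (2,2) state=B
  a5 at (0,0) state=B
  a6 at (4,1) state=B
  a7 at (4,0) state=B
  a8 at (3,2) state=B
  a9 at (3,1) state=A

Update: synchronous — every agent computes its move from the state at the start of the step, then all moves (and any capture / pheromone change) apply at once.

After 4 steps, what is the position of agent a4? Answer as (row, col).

t=1: a0@(0,3):A a1@(2,1):A a2@(0,2):A a3@(1,0):A a4@(2,2):B a5@(0,0):B a6@(4,1):B a7@(4,0):B a8@(3,2):B a9@(1,1):A
t=2: (unchanged — steady state)

(2, 2)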